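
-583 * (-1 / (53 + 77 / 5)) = 2915 / 342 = 8.52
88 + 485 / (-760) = 13279 / 152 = 87.36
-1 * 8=-8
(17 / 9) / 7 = 17 / 63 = 0.27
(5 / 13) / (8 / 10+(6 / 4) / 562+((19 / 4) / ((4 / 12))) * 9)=7025 / 2357147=0.00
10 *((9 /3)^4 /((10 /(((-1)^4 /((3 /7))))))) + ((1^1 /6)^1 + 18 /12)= 572 /3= 190.67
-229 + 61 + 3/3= -167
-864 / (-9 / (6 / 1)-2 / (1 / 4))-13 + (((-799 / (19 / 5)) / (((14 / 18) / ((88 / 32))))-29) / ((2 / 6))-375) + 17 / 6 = -4167971 / 1596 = -2611.51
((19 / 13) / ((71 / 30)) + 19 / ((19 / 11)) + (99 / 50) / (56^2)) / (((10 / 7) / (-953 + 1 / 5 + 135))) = -6875480850153 / 1033760000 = -6650.94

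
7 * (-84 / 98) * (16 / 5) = -96 / 5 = -19.20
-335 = -335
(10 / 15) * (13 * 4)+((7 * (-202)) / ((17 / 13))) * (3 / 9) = -5538 / 17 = -325.76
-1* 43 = -43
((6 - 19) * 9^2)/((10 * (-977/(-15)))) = -3159/1954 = -1.62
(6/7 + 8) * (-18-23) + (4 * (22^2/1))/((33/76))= 86006/21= 4095.52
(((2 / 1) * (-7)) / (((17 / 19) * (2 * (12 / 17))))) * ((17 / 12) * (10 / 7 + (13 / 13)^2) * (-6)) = 5491 / 24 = 228.79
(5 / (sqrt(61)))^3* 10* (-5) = -6250* sqrt(61) / 3721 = -13.12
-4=-4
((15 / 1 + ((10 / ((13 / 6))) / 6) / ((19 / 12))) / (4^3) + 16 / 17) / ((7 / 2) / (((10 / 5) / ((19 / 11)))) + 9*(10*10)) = 3497483 / 2669421872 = 0.00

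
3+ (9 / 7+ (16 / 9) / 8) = 284 / 63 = 4.51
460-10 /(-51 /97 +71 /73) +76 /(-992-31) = 708118013 /1618386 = 437.55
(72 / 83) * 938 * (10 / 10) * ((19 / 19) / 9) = 7504 / 83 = 90.41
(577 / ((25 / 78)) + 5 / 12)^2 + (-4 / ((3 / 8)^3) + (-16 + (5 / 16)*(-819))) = 437672246651 / 135000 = 3242016.64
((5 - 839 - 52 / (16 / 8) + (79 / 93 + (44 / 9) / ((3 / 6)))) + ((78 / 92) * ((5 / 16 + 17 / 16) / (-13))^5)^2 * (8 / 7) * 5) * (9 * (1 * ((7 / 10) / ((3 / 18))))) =-230581355061957823204368027 / 7181812434430746165248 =-32106.29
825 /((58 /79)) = 1123.71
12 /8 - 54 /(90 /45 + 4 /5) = -249 /14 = -17.79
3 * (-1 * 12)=-36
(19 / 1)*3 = 57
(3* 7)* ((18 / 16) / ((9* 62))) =21 / 496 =0.04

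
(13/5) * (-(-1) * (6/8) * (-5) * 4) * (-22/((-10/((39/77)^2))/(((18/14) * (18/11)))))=-9609678/207515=-46.31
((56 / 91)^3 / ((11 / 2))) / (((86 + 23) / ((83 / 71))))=84992 / 187028413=0.00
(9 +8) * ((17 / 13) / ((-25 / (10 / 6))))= -1.48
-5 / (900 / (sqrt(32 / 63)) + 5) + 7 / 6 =893023 / 765438 - 135 * sqrt(14) / 127573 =1.16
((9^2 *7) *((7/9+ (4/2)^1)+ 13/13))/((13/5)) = 10710/13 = 823.85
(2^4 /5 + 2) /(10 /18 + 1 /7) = 819 /110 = 7.45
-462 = -462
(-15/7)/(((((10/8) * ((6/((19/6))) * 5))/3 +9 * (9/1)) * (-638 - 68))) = 95/2658796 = 0.00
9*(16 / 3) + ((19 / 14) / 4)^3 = 8436427 / 175616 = 48.04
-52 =-52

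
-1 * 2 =-2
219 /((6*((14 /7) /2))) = 36.50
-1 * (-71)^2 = -5041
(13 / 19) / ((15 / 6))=26 / 95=0.27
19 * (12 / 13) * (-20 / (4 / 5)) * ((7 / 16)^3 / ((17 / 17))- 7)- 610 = 32248505 / 13312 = 2422.51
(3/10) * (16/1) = 24/5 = 4.80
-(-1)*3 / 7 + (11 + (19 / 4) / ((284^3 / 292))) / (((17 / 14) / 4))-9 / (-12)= 12748141961 / 340731272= 37.41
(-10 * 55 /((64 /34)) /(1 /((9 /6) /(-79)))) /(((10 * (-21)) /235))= -219725 /35392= -6.21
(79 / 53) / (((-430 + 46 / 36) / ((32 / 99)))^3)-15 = -486284788844131261 / 32418985921561459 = -15.00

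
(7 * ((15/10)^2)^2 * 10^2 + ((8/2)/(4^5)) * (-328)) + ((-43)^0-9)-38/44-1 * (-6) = 1245941/352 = 3539.61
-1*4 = -4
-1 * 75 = -75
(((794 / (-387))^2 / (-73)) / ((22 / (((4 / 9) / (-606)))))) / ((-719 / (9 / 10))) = -315218 / 131002323507495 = -0.00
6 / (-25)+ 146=145.76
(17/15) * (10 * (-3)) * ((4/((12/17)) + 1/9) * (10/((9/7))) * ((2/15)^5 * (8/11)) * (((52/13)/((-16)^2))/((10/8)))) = -0.00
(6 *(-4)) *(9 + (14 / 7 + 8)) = -456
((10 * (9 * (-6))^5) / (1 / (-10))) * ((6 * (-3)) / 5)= -165299408640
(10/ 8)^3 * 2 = 125/ 32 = 3.91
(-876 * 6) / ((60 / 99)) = -43362 / 5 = -8672.40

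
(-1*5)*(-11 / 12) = 55 / 12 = 4.58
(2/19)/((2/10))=10/19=0.53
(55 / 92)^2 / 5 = 605 / 8464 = 0.07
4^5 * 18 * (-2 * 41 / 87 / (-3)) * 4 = 671744 / 29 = 23163.59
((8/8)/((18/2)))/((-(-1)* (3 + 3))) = 1/54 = 0.02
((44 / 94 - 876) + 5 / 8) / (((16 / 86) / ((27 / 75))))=-1692.94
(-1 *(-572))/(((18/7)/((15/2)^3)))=375375/4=93843.75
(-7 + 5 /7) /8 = -11 /14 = -0.79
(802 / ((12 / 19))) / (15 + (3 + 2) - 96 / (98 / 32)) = -373331 / 3336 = -111.91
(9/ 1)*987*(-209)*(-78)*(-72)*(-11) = 114690047472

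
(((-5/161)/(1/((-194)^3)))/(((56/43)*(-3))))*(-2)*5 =1962246950/3381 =580374.73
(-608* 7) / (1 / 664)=-2825984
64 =64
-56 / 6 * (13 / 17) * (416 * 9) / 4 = -113568 / 17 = -6680.47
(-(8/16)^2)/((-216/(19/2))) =19/1728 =0.01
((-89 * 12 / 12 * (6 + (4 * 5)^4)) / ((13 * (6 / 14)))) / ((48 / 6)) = -49841869 / 156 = -319499.16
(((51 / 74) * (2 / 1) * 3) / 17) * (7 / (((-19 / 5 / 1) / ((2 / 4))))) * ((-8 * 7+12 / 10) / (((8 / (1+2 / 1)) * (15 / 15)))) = 25893 / 5624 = 4.60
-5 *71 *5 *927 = -1645425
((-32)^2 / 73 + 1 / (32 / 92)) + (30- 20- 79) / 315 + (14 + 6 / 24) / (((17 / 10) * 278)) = 2421772399 / 144899160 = 16.71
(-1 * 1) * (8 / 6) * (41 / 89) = -164 / 267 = -0.61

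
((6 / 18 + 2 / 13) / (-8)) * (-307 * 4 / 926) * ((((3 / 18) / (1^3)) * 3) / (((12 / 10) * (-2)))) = -29165 / 1733472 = -0.02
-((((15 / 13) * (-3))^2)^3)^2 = -68952523554931640625 / 23298085122481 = -2959579.00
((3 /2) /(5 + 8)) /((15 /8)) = 4 /65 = 0.06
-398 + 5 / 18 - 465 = -15529 / 18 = -862.72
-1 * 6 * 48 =-288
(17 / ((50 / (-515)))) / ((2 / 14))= -12257 / 10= -1225.70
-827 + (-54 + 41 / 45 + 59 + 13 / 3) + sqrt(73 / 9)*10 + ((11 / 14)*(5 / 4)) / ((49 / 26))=-50394313 / 61740 + 10*sqrt(73) / 3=-787.75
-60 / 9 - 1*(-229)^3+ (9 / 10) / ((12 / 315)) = 288216143 / 24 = 12009005.96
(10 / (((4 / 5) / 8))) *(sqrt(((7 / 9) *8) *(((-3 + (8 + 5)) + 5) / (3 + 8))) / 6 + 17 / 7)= 291.41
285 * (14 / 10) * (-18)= -7182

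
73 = 73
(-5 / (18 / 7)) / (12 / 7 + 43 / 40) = -4900 / 7029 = -0.70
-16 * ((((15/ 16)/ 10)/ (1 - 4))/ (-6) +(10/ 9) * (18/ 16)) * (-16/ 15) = 964/ 45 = 21.42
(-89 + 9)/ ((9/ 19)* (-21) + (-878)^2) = -1520/ 14646607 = -0.00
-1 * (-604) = 604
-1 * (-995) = 995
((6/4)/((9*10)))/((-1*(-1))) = 1/60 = 0.02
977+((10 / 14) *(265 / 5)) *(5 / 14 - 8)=67391 / 98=687.66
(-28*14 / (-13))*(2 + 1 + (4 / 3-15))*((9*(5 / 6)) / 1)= -31360 / 13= -2412.31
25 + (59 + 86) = 170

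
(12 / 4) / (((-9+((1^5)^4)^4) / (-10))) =15 / 4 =3.75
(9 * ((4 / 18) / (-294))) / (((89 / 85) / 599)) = -3.89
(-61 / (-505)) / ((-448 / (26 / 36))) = -793 / 4072320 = -0.00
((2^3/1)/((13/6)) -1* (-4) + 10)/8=115/52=2.21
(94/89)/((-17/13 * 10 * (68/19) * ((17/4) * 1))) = -11609/2186285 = -0.01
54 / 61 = 0.89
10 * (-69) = -690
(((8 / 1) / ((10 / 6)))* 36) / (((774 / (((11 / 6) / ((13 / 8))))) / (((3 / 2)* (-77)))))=-81312 / 2795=-29.09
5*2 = 10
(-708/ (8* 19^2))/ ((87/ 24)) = -708/ 10469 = -0.07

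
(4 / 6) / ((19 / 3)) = 0.11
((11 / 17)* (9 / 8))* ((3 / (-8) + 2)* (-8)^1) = -1287 / 136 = -9.46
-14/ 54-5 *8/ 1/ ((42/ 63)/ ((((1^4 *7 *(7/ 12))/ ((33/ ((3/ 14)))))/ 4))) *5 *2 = -5033/ 1188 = -4.24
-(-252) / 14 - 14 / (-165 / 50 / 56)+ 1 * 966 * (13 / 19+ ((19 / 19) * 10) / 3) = 2593600 / 627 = 4136.52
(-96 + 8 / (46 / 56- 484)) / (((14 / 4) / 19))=-49362304 / 94703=-521.23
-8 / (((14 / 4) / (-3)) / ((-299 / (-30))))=2392 / 35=68.34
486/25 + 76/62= 16016/775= 20.67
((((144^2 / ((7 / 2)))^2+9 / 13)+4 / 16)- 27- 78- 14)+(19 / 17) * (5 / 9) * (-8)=13683689532941 / 389844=35100423.59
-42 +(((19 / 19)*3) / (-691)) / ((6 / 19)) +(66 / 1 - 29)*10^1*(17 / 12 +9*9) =63127313 / 2073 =30452.15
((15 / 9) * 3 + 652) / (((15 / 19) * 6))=1387 / 10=138.70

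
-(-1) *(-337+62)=-275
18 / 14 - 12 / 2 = -33 / 7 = -4.71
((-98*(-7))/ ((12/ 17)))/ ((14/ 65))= 54145/ 12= 4512.08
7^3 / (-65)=-343 / 65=-5.28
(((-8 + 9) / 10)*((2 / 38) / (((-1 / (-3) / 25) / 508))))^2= 14516100 / 361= 40210.80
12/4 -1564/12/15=-256/45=-5.69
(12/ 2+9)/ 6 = 5/ 2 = 2.50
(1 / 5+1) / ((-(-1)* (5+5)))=3 / 25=0.12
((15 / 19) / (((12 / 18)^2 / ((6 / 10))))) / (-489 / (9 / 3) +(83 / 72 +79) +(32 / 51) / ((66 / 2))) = -30294 / 2354309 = -0.01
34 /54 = 17 /27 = 0.63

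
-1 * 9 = -9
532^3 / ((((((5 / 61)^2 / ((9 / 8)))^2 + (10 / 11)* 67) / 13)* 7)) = 1724833814017650336 / 375707115535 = 4590900.05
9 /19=0.47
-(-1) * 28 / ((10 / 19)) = 266 / 5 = 53.20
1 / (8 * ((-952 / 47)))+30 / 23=227399 / 175168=1.30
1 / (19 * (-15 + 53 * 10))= 1 / 9785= 0.00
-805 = -805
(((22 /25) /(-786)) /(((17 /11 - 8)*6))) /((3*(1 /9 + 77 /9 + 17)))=0.00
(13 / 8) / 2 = 13 / 16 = 0.81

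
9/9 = 1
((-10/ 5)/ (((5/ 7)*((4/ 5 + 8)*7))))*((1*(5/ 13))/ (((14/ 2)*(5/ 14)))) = -1/ 143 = -0.01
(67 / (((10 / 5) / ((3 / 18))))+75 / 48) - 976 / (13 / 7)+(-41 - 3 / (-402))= -559.39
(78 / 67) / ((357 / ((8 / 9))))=208 / 71757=0.00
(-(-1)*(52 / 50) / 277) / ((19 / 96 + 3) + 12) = 2496 / 10103575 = 0.00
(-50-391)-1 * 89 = -530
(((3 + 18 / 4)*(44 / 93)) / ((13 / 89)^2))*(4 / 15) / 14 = 348524 / 110019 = 3.17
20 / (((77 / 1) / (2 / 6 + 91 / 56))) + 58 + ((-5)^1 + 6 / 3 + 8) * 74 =197971 / 462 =428.51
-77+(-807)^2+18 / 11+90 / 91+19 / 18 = 11732883419 / 18018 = 651175.68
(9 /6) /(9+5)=3 /28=0.11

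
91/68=1.34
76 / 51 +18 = 994 / 51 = 19.49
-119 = -119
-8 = -8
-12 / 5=-2.40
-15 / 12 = -5 / 4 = -1.25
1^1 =1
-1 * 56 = -56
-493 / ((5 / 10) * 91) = -986 / 91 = -10.84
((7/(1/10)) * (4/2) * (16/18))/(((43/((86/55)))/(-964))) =-431872/99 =-4362.34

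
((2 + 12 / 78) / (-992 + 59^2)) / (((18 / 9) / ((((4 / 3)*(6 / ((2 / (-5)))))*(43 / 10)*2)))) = -2408 / 32357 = -0.07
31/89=0.35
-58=-58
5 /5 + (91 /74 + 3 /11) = 2037 /814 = 2.50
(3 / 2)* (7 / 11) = 21 / 22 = 0.95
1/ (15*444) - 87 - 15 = -679319/ 6660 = -102.00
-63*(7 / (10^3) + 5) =-315441 / 1000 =-315.44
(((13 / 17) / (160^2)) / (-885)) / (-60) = 13 / 23109120000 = 0.00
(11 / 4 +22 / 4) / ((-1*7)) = -33 / 28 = -1.18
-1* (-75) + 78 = 153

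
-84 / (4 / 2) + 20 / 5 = -38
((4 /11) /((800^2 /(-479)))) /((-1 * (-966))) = -479 /1700160000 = -0.00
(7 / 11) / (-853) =-0.00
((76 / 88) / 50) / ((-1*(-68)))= 19 / 74800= 0.00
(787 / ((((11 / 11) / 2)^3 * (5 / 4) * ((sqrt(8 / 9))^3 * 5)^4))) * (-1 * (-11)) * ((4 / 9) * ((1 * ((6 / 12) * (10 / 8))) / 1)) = 511187193 / 10240000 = 49.92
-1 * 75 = -75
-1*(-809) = 809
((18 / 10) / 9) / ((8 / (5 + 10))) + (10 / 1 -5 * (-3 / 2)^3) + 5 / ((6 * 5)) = 329 / 12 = 27.42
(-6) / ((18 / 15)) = -5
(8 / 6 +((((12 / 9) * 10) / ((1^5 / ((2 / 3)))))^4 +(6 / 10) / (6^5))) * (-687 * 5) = -1501094945269 / 69984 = -21449116.16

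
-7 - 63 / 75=-7.84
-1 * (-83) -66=17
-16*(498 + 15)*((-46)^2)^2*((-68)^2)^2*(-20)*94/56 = 184659726330059489280/7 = 26379960904294212754.29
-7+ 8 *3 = 17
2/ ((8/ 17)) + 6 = 41/ 4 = 10.25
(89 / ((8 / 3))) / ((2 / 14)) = 1869 / 8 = 233.62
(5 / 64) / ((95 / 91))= 91 / 1216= 0.07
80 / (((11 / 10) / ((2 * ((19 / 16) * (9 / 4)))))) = 388.64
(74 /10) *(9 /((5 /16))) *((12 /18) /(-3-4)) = -20.30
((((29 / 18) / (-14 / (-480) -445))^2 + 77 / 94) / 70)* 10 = 7903614666757 / 67538898995778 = 0.12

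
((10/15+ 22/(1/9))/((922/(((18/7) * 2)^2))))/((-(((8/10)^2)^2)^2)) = -1571484375/46262272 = -33.97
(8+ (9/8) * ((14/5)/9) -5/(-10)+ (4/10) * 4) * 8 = 418/5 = 83.60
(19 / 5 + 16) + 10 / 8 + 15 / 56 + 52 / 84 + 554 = 483787 / 840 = 575.94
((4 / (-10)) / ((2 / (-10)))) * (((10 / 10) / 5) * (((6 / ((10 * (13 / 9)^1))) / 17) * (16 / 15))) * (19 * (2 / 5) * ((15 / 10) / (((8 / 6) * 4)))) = 0.02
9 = 9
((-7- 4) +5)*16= -96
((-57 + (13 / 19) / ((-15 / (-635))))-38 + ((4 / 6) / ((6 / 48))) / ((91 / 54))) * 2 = -652216 / 5187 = -125.74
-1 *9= -9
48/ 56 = 6/ 7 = 0.86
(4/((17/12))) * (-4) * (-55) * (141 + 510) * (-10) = -68745600/17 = -4043858.82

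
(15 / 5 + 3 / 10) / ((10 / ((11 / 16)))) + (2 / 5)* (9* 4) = 23403 / 1600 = 14.63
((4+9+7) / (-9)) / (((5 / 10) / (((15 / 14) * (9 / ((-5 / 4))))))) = 240 / 7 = 34.29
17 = 17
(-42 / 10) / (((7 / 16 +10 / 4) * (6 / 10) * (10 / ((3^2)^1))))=-504 / 235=-2.14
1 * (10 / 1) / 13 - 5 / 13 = 5 / 13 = 0.38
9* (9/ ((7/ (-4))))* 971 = -314604/ 7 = -44943.43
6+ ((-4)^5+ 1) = -1017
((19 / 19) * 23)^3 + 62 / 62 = 12168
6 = 6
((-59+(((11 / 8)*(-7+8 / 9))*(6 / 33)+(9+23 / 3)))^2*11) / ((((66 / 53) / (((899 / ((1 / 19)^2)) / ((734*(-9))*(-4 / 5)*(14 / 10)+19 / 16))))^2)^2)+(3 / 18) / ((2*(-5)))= 436480964830791673164193822435360736083807583 / 13406740962631331167055154971545020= 32556828393.07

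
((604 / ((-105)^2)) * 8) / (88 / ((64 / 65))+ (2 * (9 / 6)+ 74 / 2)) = 38656 / 11410875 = 0.00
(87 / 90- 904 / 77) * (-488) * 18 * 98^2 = 49988227296 / 55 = 908876859.93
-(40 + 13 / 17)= -693 / 17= -40.76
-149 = -149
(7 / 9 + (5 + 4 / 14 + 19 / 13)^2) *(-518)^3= -9788800444808 / 1521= -6435766235.90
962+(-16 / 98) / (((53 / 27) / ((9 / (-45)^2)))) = 62457826 / 64925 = 962.00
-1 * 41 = -41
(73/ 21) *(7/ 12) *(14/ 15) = 511/ 270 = 1.89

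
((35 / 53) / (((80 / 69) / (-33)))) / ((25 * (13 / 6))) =-47817 / 137800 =-0.35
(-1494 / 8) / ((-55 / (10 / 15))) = 249 / 110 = 2.26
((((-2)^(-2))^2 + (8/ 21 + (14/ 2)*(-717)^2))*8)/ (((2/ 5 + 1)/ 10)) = 30228436925/ 147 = 205635625.34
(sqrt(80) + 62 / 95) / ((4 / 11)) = 341 / 190 + 11*sqrt(5) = 26.39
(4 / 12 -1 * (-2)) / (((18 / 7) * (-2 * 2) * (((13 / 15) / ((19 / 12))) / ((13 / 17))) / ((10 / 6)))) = -23275 / 44064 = -0.53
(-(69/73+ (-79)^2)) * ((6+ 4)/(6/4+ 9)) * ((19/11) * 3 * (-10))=308044.05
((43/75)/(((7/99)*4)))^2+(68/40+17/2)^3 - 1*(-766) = 897345481/490000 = 1831.32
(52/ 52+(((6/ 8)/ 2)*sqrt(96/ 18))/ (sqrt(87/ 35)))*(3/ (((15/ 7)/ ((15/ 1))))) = 21*sqrt(1015)/ 58+21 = 32.54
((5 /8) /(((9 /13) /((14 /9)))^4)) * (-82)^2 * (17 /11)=78386666419880 /473513931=165542.47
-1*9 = -9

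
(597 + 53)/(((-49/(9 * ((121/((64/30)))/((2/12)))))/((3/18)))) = -5308875/784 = -6771.52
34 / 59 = 0.58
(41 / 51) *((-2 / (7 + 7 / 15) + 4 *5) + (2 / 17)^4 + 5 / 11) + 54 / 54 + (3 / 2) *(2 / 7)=6618679373 / 374842248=17.66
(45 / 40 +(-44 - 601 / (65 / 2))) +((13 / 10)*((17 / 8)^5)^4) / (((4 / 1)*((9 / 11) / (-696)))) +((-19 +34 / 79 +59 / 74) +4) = -640449165458176277414663174745181 / 657147963803333673615360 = -974588982.60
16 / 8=2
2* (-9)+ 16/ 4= -14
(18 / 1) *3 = 54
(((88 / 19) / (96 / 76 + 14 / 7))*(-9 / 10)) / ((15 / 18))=-1188 / 775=-1.53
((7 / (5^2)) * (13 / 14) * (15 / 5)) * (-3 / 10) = -117 / 500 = -0.23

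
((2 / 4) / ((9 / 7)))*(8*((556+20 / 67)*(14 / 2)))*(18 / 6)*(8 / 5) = 19480832 / 335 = 58151.74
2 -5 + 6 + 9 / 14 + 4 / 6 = 4.31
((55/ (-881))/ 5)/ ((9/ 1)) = -11/ 7929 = -0.00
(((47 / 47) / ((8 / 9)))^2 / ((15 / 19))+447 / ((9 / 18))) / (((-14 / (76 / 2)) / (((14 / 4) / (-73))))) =5445267 / 46720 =116.55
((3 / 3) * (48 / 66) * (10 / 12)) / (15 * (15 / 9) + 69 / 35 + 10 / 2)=700 / 36927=0.02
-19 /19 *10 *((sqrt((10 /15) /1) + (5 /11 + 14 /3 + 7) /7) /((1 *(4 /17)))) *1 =-17000 /231- 85 *sqrt(6) /6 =-108.29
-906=-906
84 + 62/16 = 703/8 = 87.88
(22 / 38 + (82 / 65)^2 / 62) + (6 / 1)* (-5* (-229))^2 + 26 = 19575177135003 / 2488525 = 7866176.60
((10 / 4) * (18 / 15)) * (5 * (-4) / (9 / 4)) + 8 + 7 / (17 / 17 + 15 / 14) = -1330 / 87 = -15.29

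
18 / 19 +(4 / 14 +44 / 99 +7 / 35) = 1.88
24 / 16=3 / 2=1.50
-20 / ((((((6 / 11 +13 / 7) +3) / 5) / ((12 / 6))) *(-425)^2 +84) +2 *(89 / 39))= -30030 / 146655979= -0.00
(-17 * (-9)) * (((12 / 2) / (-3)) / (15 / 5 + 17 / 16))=-4896 / 65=-75.32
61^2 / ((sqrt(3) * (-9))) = -3721 * sqrt(3) / 27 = -238.70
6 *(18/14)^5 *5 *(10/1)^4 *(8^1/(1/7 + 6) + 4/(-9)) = 653475600000/722701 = 904212.95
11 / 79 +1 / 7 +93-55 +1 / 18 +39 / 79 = 38.83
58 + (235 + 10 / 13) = 3819 / 13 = 293.77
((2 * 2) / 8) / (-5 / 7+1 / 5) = -35 / 36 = -0.97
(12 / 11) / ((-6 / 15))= -30 / 11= -2.73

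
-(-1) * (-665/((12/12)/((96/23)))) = -63840/23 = -2775.65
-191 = -191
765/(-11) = -765/11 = -69.55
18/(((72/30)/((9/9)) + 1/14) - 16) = -1260/947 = -1.33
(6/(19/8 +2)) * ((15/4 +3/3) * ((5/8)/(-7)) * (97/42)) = -1.34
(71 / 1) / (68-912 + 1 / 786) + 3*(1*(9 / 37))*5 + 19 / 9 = 5.68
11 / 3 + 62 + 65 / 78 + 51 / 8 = 72.88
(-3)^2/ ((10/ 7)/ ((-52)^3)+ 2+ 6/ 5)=22145760/ 7874023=2.81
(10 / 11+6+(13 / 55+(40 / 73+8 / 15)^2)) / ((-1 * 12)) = -109663781 / 158271300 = -0.69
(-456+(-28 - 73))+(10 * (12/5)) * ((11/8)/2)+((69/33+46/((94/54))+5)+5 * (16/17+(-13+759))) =56736903/17578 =3227.72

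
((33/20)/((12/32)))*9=198/5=39.60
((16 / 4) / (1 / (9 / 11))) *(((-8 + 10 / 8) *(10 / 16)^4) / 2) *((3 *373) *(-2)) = 169948125 / 45056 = 3771.93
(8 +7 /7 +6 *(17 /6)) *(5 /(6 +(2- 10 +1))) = -130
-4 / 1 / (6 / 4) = -8 / 3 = -2.67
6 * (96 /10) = 288 /5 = 57.60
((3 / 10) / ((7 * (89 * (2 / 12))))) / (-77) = -9 / 239855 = -0.00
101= 101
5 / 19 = 0.26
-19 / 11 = -1.73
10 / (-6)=-1.67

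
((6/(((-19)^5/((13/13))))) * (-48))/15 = 96/12380495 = 0.00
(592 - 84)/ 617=508/ 617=0.82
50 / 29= 1.72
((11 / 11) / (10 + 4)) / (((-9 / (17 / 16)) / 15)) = -85 / 672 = -0.13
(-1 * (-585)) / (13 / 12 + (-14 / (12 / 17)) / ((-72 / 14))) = 126360 / 1067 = 118.43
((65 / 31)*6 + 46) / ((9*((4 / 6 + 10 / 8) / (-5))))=-36320 / 2139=-16.98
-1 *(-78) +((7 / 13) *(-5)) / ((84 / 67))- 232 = -24359 / 156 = -156.15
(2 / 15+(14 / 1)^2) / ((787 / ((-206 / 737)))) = -0.07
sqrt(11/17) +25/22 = sqrt(187)/17 +25/22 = 1.94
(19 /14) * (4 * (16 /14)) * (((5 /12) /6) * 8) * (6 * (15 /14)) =7600 /343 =22.16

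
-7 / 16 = -0.44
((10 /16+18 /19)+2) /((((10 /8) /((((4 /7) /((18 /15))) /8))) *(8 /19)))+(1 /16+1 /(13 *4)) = 0.49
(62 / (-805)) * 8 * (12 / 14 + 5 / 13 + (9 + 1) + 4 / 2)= -119536 / 14651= -8.16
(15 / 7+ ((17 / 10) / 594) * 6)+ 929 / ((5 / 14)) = 3608257 / 1386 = 2603.36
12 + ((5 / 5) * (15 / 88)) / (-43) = 45393 / 3784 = 12.00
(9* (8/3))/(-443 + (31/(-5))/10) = -0.05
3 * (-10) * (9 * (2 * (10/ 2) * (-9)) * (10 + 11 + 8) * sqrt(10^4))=70470000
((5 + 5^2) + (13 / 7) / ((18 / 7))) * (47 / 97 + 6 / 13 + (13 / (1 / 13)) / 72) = 165349765 / 1634256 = 101.18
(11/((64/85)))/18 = 0.81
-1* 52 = -52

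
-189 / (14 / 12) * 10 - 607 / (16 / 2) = -13567 / 8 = -1695.88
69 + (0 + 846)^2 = 715785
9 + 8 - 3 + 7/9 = 133/9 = 14.78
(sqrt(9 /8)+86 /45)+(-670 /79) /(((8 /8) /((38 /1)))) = -1138906 /3555+3*sqrt(2) /4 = -319.31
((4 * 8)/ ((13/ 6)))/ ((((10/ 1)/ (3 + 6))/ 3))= 2592/ 65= 39.88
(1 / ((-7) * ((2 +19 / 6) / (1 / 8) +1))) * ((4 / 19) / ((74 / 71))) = -426 / 624967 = -0.00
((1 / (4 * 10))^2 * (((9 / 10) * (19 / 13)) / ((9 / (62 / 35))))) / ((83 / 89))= 52421 / 302120000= 0.00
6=6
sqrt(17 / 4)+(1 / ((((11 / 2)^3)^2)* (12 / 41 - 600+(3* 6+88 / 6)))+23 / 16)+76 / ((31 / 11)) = 30.47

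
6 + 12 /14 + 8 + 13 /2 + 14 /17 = 5279 /238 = 22.18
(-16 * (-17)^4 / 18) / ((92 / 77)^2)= -495196009 / 9522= -52005.46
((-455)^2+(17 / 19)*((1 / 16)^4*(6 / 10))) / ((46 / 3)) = 13501.63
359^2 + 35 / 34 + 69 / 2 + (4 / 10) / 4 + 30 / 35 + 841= 154412599 / 1190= 129758.49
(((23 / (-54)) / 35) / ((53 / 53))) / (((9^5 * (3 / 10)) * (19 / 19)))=-23 / 33480783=-0.00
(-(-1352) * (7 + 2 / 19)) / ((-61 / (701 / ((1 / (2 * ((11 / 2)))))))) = -1407411720 / 1159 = -1214332.80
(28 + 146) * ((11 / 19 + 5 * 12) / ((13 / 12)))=9729.91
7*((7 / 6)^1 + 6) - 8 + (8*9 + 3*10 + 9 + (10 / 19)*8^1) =157.38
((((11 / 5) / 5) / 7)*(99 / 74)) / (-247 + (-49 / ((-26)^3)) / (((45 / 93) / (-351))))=-736164 / 2179991345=-0.00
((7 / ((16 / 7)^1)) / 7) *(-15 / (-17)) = 105 / 272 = 0.39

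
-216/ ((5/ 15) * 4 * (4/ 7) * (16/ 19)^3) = -3889053/ 8192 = -474.74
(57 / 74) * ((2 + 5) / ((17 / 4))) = 798 / 629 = 1.27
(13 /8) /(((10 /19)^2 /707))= 3317951 /800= 4147.44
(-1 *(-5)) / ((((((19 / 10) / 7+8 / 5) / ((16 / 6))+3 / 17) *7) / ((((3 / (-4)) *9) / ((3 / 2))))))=-3400 / 929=-3.66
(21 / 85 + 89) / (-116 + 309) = 0.46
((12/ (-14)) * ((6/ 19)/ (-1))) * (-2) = -72/ 133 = -0.54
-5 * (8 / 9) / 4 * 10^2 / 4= -250 / 9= -27.78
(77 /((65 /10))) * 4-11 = 473 /13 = 36.38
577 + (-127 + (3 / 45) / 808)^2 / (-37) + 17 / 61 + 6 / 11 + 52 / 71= 142.64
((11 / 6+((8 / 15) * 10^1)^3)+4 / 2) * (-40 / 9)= -167980 / 243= -691.28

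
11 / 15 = 0.73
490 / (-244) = -245 / 122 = -2.01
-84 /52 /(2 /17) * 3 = -1071 /26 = -41.19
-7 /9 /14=-0.06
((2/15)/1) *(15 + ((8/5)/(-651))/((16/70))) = 2788/1395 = 2.00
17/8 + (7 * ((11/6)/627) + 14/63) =3239/1368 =2.37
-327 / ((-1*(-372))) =-109 / 124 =-0.88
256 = 256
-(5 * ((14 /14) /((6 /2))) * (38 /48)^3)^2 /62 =-1176147025 /106635460608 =-0.01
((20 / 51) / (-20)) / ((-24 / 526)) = 263 / 612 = 0.43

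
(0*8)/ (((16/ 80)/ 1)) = 0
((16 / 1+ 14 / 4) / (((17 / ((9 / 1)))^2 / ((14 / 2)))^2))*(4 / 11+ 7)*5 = 5077918755 / 1837462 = 2763.55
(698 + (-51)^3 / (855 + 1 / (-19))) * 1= 8817943 / 16244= 542.84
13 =13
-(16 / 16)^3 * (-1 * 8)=8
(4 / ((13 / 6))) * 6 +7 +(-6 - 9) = 40 / 13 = 3.08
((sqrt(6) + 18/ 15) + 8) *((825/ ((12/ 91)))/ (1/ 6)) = 75075 *sqrt(6)/ 2 + 345345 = 437292.72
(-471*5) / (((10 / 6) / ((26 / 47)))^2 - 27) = 14327820 / 109043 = 131.40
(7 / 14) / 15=0.03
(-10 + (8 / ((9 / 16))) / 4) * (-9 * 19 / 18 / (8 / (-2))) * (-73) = 1117.31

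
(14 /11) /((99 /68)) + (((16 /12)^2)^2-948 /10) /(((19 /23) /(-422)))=43588460524 /931095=46814.19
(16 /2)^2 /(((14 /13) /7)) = 416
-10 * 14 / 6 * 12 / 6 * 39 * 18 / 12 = -2730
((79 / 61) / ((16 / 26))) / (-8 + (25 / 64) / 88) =-723008 / 2746891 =-0.26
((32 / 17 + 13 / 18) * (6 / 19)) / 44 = 797 / 42636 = 0.02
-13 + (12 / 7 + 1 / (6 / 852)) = 130.71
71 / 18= 3.94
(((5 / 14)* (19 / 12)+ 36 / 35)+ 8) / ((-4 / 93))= -249829 / 1120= -223.06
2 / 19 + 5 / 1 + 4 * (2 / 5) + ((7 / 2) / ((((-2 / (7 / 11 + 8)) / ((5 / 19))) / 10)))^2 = 73042683 / 45980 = 1588.58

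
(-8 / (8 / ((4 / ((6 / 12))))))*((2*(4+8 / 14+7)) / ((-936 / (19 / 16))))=171 / 728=0.23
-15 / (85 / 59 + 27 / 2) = -1770 / 1763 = -1.00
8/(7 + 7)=4/7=0.57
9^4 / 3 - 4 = 2183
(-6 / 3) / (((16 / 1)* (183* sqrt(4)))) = -1 / 2928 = -0.00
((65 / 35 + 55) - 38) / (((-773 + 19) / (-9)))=594 / 2639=0.23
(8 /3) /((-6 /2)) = -8 /9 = -0.89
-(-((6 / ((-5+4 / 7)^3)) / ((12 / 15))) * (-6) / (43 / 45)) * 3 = 2083725 / 1281013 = 1.63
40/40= 1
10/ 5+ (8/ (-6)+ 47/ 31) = 203/ 93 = 2.18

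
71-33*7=-160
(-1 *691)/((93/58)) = -40078/93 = -430.95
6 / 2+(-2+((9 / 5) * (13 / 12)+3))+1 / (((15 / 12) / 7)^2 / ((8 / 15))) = 34013 / 1500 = 22.68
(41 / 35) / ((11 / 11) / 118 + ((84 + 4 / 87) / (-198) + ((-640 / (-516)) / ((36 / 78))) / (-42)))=-199088538 / 81575075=-2.44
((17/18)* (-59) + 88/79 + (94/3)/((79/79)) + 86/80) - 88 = -3134087/28440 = -110.20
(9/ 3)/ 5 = 3/ 5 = 0.60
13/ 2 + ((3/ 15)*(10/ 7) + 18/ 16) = 443/ 56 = 7.91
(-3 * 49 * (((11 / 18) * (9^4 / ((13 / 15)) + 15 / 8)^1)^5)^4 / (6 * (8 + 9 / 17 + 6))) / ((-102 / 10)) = 397897661101554205911875719090118175865947819772775881898798496944064922892350894718131036623075950264426483878803658008575439453125 / 118724403782212861698628263621710156359110789884575305695232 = 3351439539182311939341969000000000000000000000000000000000000000000000000.00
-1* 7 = -7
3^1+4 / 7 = 25 / 7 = 3.57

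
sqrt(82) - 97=-87.94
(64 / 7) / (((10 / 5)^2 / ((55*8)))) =7040 / 7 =1005.71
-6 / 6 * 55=-55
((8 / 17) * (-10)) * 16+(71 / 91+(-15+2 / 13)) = -138240 / 1547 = -89.36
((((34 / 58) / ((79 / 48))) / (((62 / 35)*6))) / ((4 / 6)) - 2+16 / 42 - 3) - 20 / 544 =-934170317 / 202835976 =-4.61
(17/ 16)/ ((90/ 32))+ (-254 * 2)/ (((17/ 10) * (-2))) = 114589/ 765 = 149.79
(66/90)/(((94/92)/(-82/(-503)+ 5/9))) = 1646018/3191535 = 0.52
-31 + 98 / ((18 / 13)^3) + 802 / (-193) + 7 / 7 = 1554757 / 562788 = 2.76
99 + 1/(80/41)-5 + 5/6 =22883/240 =95.35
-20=-20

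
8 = 8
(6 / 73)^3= 216 / 389017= 0.00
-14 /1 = -14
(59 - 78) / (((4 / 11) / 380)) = -19855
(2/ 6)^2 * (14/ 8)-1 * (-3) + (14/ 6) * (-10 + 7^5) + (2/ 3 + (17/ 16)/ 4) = 22577545/ 576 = 39197.13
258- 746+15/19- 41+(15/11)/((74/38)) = -4079237/7733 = -527.51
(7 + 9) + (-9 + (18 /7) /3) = 55 /7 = 7.86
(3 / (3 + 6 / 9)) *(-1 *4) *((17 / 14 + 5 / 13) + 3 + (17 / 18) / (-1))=-11.96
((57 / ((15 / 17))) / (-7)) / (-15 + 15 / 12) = 1292 / 1925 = 0.67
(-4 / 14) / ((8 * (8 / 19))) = -19 / 224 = -0.08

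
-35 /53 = -0.66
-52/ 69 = -0.75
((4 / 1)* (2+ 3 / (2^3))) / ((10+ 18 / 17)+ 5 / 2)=323 / 461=0.70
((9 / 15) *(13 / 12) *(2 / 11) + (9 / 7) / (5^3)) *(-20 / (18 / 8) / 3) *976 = -19309184 / 51975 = -371.51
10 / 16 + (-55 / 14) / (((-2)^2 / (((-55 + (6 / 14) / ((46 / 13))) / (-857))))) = 8686485 / 15453424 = 0.56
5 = 5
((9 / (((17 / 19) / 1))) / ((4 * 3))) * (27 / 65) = 1539 / 4420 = 0.35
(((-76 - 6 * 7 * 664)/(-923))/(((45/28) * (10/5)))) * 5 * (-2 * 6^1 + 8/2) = -3131968/8307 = -377.03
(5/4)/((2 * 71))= 5/568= 0.01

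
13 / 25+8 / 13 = 369 / 325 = 1.14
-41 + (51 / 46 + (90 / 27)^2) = -11915 / 414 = -28.78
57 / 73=0.78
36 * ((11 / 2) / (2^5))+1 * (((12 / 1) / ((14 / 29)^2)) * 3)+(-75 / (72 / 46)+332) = 1046029 / 2352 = 444.74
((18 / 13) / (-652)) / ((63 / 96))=-48 / 14833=-0.00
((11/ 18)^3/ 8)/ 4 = 1331/ 186624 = 0.01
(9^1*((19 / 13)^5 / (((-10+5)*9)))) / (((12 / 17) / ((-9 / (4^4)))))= 126281049 / 1901020160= 0.07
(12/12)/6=0.17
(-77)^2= 5929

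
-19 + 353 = 334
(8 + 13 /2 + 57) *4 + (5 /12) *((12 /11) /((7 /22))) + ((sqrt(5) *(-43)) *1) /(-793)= 43 *sqrt(5) /793 + 2012 /7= 287.55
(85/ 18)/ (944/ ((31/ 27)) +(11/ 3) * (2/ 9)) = 7905/ 1377716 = 0.01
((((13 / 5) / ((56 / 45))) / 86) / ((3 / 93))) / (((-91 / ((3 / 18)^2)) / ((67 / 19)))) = -2077 / 2562112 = -0.00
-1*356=-356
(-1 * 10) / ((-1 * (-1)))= -10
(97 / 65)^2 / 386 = 9409 / 1630850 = 0.01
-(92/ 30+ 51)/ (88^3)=-811/ 10222080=-0.00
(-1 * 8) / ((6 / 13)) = -52 / 3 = -17.33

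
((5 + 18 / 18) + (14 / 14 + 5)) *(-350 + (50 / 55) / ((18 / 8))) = -138440 / 33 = -4195.15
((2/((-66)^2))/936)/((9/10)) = 5/9173736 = 0.00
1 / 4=0.25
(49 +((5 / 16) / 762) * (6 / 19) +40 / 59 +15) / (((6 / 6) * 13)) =147328423 / 29612336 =4.98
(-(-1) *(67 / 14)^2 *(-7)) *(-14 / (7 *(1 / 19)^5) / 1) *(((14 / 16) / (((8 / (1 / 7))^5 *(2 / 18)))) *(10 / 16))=500184378495 / 70493667328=7.10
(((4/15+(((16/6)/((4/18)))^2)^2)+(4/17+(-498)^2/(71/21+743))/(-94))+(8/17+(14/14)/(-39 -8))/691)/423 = 49.01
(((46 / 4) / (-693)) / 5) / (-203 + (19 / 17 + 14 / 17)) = 391 / 23686740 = 0.00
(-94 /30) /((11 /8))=-2.28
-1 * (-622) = 622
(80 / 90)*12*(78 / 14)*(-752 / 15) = -312832 / 105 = -2979.35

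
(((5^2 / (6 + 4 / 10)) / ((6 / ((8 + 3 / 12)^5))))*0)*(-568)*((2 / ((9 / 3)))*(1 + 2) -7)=0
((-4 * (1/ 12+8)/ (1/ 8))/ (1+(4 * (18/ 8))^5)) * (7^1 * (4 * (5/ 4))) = -2716/ 17715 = -0.15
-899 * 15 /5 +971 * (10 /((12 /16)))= 30749 /3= 10249.67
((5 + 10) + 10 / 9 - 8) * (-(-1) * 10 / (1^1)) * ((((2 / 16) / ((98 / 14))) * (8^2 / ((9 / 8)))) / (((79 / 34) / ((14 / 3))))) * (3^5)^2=772001280 / 79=9772168.10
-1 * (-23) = 23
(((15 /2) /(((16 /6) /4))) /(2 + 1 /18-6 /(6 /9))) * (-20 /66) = 27 /55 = 0.49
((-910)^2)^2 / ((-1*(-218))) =342874805000 / 109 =3145640412.84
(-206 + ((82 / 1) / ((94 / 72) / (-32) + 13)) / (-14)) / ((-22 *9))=980675 / 940527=1.04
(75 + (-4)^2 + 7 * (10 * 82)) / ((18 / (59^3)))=1197564949 / 18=66531386.06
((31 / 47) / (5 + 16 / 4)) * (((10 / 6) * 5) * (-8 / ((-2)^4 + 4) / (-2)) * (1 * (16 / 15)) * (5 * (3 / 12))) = 620 / 3807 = 0.16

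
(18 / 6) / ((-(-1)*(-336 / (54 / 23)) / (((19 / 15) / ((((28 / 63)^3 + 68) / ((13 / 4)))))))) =-1620567 / 1278623360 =-0.00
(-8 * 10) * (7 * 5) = -2800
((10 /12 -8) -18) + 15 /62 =-2318 /93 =-24.92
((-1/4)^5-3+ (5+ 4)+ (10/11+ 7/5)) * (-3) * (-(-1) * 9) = -12633651/56320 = -224.32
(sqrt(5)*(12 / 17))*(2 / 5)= 0.63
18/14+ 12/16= 57/28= 2.04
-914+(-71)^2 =4127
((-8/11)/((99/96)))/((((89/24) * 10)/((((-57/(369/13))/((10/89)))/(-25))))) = -126464/9301875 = -0.01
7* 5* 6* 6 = 1260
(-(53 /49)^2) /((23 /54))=-151686 /55223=-2.75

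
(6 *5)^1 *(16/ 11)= 480/ 11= 43.64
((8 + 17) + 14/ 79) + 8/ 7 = 14555/ 553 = 26.32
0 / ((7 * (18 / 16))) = 0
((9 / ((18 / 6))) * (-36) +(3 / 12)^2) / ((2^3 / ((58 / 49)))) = -50083 / 3136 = -15.97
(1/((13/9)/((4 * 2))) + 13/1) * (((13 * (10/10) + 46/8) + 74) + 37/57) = 5132095/2964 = 1731.48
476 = 476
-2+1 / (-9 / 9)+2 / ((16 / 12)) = -3 / 2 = -1.50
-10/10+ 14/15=-0.07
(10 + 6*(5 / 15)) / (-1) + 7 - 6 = -11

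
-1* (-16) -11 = 5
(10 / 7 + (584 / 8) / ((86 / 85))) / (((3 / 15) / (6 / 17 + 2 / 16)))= 14395875 / 81872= 175.83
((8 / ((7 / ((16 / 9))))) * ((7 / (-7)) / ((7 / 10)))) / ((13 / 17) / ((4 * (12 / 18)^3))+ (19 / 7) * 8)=-139264 / 1072827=-0.13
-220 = -220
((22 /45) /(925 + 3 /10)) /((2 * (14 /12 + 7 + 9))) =44 /2859177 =0.00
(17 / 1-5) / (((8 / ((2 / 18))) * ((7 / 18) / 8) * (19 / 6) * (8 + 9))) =144 / 2261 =0.06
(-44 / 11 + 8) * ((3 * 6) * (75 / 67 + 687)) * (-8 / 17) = -1562112 / 67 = -23315.10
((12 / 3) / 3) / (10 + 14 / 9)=3 / 26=0.12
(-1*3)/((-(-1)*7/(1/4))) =-3/28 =-0.11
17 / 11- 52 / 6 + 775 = 25340 / 33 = 767.88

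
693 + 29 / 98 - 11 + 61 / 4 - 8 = 135151 / 196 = 689.55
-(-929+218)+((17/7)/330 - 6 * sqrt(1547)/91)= 1642427/2310 - 6 * sqrt(1547)/91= 708.41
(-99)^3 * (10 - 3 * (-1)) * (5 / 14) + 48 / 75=-1576735651 / 350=-4504959.00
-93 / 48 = -31 / 16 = -1.94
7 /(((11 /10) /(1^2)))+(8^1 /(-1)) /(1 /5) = -33.64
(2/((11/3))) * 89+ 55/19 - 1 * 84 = -6805/209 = -32.56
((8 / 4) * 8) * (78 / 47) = 1248 / 47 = 26.55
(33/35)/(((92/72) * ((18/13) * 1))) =429/805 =0.53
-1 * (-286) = 286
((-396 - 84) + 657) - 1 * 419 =-242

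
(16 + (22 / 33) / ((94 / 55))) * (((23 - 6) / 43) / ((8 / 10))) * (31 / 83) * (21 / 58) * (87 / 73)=1.31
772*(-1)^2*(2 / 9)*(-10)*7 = -108080 / 9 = -12008.89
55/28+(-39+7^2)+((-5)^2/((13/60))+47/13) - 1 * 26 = 2939/28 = 104.96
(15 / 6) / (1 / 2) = 5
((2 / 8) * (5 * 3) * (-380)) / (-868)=1425 / 868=1.64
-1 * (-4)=4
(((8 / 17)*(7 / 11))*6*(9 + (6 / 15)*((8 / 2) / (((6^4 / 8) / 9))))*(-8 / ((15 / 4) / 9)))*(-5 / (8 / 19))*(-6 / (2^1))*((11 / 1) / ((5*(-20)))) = 2611056 / 2125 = 1228.73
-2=-2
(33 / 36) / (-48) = -11 / 576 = -0.02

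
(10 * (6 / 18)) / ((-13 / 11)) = -110 / 39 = -2.82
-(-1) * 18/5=18/5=3.60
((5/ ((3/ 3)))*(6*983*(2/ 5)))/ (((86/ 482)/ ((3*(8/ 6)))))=11371344/ 43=264449.86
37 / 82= 0.45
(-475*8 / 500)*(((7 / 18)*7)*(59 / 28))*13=-102011 / 180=-566.73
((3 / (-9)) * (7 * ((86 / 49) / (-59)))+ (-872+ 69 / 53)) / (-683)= 57171575 / 44850561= 1.27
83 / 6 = 13.83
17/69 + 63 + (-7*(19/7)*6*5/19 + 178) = 14576/69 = 211.25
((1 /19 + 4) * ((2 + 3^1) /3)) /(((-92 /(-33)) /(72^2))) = 5488560 /437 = 12559.63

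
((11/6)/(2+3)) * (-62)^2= 1409.47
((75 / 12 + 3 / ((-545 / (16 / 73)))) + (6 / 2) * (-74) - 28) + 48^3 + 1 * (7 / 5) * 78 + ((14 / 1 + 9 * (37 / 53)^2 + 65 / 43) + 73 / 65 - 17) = 27602836838089199 / 249886561340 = 110461.47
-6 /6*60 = -60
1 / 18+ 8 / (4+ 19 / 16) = 2387 / 1494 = 1.60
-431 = -431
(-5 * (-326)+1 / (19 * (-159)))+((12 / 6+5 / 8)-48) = 38297209 / 24168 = 1584.62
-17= -17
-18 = -18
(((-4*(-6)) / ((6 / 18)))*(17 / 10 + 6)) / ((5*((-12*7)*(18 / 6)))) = -11 / 25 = -0.44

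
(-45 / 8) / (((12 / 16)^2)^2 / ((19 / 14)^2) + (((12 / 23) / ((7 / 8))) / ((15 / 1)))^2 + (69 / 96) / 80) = -74859848000 / 2426829787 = -30.85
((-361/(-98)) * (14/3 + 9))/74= 14801/21756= 0.68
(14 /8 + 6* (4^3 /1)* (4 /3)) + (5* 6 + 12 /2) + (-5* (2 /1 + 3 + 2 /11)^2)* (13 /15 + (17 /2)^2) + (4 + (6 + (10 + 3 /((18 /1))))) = -3356461 /363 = -9246.45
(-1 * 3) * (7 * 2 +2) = -48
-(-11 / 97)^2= -121 / 9409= -0.01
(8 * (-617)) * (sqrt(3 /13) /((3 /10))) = -49360 * sqrt(39) /39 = -7903.93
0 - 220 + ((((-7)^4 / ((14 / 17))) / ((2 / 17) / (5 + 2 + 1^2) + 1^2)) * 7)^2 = 1925926729864 / 4761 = 404521472.35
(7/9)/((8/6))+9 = 115/12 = 9.58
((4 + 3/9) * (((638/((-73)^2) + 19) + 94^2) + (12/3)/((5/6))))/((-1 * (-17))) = 3068943293/1358895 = 2258.41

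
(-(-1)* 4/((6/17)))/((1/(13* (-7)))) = -3094/3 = -1031.33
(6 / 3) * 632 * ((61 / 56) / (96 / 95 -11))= -915610 / 6643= -137.83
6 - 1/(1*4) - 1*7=-5/4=-1.25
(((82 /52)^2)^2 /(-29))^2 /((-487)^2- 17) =7984925229121 /41649478811413471232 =0.00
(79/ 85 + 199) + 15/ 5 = 202.93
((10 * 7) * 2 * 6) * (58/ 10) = 4872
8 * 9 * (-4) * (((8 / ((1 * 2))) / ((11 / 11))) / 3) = -384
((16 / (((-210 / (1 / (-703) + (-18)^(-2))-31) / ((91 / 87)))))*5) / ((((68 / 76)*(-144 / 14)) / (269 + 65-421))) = -45870370 / 7320111957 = -0.01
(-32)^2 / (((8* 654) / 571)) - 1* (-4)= 37852 / 327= 115.76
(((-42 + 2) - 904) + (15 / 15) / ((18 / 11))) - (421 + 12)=-24775 / 18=-1376.39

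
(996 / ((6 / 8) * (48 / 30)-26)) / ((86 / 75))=-93375 / 2666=-35.02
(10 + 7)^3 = 4913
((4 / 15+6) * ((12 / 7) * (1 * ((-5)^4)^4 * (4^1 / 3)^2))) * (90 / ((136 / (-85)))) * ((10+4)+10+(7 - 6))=-28686523437500000 / 7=-4098074776785714.29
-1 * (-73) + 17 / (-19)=1370 / 19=72.11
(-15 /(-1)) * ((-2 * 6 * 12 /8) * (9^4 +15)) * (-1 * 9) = 15979680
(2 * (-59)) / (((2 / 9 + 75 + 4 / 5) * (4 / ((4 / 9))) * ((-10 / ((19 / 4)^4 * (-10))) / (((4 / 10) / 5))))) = -7.02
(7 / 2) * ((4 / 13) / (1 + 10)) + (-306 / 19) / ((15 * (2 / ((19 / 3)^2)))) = -45979 / 2145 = -21.44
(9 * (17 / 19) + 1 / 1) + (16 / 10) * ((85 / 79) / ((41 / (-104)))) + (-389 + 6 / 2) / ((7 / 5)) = -116755526 / 430787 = -271.03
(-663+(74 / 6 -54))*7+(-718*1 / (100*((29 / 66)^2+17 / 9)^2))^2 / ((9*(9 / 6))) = -772356371676617079278 / 156586335532201875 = -4932.46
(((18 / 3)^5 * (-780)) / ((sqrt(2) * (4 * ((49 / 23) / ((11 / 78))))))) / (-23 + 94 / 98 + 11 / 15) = 36887400 * sqrt(2) / 15661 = 3330.99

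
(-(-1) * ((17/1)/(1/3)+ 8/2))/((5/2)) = 22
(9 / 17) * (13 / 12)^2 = 169 / 272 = 0.62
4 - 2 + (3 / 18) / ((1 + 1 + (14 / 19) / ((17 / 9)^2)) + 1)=2.05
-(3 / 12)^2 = -1 / 16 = -0.06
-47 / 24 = -1.96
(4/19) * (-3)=-12/19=-0.63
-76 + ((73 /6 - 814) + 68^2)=22477 /6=3746.17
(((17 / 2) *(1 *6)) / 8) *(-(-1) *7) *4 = 357 / 2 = 178.50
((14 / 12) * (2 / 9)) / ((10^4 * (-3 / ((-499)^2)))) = -1743007 / 810000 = -2.15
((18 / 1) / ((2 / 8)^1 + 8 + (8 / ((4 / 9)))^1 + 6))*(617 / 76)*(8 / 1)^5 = 121307136 / 817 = 148478.75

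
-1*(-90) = 90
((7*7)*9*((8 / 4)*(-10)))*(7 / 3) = -20580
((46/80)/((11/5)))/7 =23/616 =0.04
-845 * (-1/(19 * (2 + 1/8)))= 6760/323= 20.93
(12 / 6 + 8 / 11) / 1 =30 / 11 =2.73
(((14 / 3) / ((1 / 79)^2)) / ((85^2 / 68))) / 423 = 0.65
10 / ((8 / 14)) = 35 / 2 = 17.50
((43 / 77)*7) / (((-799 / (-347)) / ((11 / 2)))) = 14921 / 1598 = 9.34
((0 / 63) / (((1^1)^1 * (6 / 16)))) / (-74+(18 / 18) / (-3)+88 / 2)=0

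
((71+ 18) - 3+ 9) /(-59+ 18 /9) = -5 /3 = -1.67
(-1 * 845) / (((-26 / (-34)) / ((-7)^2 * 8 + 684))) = -1188980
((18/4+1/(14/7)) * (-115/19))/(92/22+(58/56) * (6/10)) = -885500/140543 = -6.30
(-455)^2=207025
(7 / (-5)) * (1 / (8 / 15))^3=-4725 / 512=-9.23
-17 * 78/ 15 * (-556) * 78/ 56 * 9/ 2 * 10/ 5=21564738/ 35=616135.37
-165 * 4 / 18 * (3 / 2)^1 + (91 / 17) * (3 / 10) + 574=520.61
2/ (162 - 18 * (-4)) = 1/ 117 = 0.01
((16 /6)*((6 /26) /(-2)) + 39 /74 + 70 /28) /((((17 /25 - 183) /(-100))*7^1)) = 1635000 /7673393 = 0.21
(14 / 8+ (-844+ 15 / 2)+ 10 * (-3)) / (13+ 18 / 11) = -38049 / 644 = -59.08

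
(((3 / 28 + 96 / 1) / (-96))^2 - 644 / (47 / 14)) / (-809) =7200372433 / 30525472768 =0.24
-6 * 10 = -60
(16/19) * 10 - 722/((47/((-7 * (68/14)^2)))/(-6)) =-95095408/6251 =-15212.83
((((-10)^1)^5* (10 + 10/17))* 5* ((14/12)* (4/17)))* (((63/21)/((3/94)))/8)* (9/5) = -8883000000/289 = -30737024.22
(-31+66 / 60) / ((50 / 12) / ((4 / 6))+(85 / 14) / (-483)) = -2021838 / 421775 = -4.79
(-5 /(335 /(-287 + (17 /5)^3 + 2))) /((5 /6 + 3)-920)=-184272 /46037375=-0.00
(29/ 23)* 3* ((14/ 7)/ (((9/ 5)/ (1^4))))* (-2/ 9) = -580/ 621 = -0.93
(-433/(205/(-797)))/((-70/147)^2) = 152189541/20500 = 7423.88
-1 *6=-6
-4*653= -2612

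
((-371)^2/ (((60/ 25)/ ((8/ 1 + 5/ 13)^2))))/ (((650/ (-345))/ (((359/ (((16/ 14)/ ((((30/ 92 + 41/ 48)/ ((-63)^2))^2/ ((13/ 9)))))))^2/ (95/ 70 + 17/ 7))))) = -233935119685588006159373/ 1119062547380734495543001088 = -0.00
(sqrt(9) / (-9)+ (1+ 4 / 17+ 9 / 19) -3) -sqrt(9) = -4481 / 969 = -4.62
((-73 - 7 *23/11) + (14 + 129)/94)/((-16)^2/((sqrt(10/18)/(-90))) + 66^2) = 326491/815136792 + 474896 *sqrt(5)/373604363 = 0.00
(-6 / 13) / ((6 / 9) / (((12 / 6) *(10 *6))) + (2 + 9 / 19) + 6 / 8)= -5130 / 35893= -0.14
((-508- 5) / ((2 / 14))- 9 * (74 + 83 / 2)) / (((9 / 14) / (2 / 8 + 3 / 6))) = -21609 / 4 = -5402.25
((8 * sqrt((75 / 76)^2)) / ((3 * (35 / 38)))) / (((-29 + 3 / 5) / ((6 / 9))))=-100 / 1491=-0.07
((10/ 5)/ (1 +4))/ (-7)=-2/ 35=-0.06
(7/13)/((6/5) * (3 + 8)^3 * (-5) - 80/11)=-77/1143038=-0.00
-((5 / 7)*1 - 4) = 23 / 7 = 3.29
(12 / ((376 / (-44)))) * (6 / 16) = -99 / 188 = -0.53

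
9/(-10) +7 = 61/10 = 6.10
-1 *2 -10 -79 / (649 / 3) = -8025 / 649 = -12.37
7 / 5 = 1.40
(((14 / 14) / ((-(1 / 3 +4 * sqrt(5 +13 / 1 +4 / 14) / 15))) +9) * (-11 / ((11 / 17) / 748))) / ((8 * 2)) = -6613.44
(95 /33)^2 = 9025 /1089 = 8.29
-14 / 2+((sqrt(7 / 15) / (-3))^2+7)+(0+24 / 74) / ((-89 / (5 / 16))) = 90179 / 1778220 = 0.05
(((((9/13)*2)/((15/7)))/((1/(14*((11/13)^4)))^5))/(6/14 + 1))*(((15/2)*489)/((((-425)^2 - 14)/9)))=351118606246092852906283437361392/223112858302424744383683681715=1573.73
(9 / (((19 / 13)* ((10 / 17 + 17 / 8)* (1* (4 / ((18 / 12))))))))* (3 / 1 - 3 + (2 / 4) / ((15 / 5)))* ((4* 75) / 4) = 16575 / 1558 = 10.64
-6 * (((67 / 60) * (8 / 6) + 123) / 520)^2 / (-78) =7845601 / 1779570000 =0.00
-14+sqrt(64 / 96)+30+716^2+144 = 512816.82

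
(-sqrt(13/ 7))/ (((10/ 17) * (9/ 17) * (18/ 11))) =-3179 * sqrt(91)/ 11340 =-2.67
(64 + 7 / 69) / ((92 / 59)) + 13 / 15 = 1332293 / 31740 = 41.98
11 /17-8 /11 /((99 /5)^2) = 1182521 /1832787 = 0.65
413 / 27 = 15.30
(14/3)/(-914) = -7/1371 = -0.01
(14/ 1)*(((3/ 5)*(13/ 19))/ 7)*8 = 624/ 95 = 6.57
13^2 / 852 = 169 / 852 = 0.20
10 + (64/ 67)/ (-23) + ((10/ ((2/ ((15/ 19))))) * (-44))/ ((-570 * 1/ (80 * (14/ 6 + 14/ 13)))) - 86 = 8095220/ 1141881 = 7.09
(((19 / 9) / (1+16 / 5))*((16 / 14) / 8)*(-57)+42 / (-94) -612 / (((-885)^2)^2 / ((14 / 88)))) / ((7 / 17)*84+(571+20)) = -0.01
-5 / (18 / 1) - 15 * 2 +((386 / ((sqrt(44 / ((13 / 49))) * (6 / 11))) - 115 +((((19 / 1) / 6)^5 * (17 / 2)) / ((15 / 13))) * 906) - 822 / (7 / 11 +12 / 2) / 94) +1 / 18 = 193 * sqrt(143) / 42 +283483637944279 / 133397280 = 2125163.03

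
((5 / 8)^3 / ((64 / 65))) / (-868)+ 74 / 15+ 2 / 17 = 36632027837 / 7252869120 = 5.05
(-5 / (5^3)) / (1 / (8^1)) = -8 / 25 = -0.32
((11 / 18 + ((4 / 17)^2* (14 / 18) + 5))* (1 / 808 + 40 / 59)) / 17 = 317454509 / 1405275216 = 0.23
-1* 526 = -526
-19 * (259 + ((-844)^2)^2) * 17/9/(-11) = 163897492421065/99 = 1655530226475.40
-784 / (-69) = 784 / 69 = 11.36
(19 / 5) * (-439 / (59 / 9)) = -254.47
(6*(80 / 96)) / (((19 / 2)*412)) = 5 / 3914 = 0.00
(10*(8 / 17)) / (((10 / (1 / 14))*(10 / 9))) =18 / 595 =0.03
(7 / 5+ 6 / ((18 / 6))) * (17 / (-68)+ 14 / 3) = 901 / 60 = 15.02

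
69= 69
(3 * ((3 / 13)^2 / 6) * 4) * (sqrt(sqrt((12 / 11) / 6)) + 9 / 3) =18 * 11^(3 / 4) * 2^(1 / 4) / 1859 + 54 / 169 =0.39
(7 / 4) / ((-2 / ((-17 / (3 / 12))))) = 119 / 2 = 59.50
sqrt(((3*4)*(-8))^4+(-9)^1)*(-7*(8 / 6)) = -28*sqrt(9437183) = -86016.00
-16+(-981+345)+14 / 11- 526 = -12944 / 11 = -1176.73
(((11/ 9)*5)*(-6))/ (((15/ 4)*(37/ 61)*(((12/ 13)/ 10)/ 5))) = -872300/ 999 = -873.17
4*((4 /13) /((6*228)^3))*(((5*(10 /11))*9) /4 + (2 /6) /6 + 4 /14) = 1831 /360375207192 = 0.00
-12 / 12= -1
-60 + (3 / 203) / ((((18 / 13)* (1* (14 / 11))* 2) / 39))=-680221 / 11368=-59.84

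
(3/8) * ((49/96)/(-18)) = -0.01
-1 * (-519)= 519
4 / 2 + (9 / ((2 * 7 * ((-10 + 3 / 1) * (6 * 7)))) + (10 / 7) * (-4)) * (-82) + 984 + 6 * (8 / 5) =5022723 / 3430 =1464.35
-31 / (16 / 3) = -93 / 16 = -5.81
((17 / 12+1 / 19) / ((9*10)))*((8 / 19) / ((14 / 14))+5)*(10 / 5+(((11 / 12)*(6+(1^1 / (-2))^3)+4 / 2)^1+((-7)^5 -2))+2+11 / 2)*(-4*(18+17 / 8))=1791078107623 / 14971392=119633.37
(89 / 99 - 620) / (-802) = 61291 / 79398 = 0.77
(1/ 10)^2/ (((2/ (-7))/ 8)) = -7/ 25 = -0.28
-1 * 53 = -53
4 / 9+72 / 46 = 416 / 207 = 2.01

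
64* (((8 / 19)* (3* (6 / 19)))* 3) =27648 / 361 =76.59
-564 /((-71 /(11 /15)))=5.83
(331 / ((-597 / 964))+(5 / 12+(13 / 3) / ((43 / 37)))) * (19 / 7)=-147811279 / 102684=-1439.48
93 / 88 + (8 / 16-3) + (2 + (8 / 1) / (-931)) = 44915 / 81928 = 0.55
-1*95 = -95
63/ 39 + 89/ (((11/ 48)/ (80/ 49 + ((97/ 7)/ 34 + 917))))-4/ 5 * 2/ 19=4039053280393/ 11316305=356923.33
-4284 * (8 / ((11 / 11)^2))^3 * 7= -15353856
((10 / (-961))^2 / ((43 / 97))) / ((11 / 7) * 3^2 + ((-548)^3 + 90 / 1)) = -13580 / 9149232567425449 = -0.00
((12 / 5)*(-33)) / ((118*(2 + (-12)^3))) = 99 / 254585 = 0.00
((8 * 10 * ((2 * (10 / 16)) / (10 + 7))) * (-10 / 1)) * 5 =-5000 / 17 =-294.12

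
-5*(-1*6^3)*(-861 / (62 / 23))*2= -21387240 / 31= -689910.97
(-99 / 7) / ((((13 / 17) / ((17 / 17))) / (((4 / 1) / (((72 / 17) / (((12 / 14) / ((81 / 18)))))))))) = -6358 / 1911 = -3.33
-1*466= -466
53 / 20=2.65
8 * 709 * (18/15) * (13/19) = 442416/95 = 4657.01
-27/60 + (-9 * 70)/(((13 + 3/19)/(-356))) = 1704483/100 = 17044.83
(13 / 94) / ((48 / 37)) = 481 / 4512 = 0.11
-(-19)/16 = 19/16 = 1.19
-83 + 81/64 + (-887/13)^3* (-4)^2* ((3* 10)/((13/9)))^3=-14065724583942413879/308915776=-45532555073.98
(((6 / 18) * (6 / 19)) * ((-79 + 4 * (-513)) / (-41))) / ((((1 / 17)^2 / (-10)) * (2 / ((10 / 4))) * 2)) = -9882.20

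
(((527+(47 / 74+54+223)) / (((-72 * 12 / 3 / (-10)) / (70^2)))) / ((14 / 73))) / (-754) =-3803309125 / 4017312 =-946.73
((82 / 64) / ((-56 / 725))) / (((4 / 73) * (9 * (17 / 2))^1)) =-2169925 / 548352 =-3.96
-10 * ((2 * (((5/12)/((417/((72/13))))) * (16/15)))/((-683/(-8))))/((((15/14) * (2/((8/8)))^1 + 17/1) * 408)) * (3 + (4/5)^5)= -4658752/7907243394375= -0.00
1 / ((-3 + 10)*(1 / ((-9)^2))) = 81 / 7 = 11.57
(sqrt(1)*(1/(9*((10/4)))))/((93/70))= 28/837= 0.03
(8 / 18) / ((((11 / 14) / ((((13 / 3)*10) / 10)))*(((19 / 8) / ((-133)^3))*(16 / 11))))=-45071572 / 27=-1669317.48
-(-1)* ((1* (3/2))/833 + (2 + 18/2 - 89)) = -129945/1666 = -78.00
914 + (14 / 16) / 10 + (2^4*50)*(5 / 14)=671889 / 560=1199.80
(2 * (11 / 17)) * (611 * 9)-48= 120162 / 17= 7068.35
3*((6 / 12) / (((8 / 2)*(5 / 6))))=0.45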